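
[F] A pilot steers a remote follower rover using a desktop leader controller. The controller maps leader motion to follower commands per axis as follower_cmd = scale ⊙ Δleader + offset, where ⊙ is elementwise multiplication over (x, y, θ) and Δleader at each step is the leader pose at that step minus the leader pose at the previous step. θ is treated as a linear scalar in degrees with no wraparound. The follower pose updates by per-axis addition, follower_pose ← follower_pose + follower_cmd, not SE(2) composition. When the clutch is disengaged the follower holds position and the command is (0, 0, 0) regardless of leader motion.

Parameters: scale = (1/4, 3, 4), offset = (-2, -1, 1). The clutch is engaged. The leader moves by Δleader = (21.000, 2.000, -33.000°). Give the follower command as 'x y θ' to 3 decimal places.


axis x: 1/4·21.000 + -2 = 3.250
axis y: 3·2.000 + -1 = 5.000
axis θ: 4·-33.000 + 1 = -131.000

3.250 5.000 -131.000


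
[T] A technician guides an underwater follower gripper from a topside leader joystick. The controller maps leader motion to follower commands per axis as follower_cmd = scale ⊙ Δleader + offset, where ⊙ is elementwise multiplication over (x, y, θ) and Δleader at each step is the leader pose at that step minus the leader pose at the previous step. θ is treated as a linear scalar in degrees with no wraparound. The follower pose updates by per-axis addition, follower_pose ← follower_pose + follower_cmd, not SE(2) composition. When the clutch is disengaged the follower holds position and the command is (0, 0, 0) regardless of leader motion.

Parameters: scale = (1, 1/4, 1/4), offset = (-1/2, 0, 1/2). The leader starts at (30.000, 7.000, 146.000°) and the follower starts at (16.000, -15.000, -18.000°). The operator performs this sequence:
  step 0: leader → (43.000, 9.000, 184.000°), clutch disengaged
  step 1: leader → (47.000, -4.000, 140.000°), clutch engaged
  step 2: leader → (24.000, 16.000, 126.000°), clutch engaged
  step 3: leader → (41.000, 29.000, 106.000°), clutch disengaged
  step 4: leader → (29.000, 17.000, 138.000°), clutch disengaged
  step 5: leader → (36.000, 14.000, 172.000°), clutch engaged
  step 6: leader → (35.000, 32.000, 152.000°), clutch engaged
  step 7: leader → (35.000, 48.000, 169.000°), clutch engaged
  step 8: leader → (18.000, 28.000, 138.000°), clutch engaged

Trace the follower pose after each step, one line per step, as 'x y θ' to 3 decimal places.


16.000 -15.000 -18.000
19.500 -18.250 -28.500
-4.000 -13.250 -31.500
-4.000 -13.250 -31.500
-4.000 -13.250 -31.500
2.500 -14.000 -22.500
1.000 -9.500 -27.000
0.500 -5.500 -22.250
-17.000 -10.500 -29.500

step 0: Δleader=(13.000, 2.000, 38.000°), disengaged; cmd=(0,0,0) → follower holds at (16.000, -15.000, -18.000°)
step 1: Δleader=(4.000, -13.000, -44.000°), engaged; cmd=(3.500, -3.250, -10.500°) → follower=(19.500, -18.250, -28.500°)
step 2: Δleader=(-23.000, 20.000, -14.000°), engaged; cmd=(-23.500, 5.000, -3.000°) → follower=(-4.000, -13.250, -31.500°)
step 3: Δleader=(17.000, 13.000, -20.000°), disengaged; cmd=(0,0,0) → follower holds at (-4.000, -13.250, -31.500°)
step 4: Δleader=(-12.000, -12.000, 32.000°), disengaged; cmd=(0,0,0) → follower holds at (-4.000, -13.250, -31.500°)
step 5: Δleader=(7.000, -3.000, 34.000°), engaged; cmd=(6.500, -0.750, 9.000°) → follower=(2.500, -14.000, -22.500°)
step 6: Δleader=(-1.000, 18.000, -20.000°), engaged; cmd=(-1.500, 4.500, -4.500°) → follower=(1.000, -9.500, -27.000°)
step 7: Δleader=(0.000, 16.000, 17.000°), engaged; cmd=(-0.500, 4.000, 4.750°) → follower=(0.500, -5.500, -22.250°)
step 8: Δleader=(-17.000, -20.000, -31.000°), engaged; cmd=(-17.500, -5.000, -7.250°) → follower=(-17.000, -10.500, -29.500°)


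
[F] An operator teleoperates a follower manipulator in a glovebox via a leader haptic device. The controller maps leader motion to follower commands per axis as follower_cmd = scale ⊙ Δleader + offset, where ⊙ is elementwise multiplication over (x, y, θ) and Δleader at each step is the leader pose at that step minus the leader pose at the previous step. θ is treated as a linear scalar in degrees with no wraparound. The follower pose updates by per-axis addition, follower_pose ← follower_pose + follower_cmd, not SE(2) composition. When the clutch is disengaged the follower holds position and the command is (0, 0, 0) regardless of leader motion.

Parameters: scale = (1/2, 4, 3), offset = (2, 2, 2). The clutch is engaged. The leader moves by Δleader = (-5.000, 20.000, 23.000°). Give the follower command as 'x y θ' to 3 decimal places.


-0.500 82.000 71.000

axis x: 1/2·-5.000 + 2 = -0.500
axis y: 4·20.000 + 2 = 82.000
axis θ: 3·23.000 + 2 = 71.000


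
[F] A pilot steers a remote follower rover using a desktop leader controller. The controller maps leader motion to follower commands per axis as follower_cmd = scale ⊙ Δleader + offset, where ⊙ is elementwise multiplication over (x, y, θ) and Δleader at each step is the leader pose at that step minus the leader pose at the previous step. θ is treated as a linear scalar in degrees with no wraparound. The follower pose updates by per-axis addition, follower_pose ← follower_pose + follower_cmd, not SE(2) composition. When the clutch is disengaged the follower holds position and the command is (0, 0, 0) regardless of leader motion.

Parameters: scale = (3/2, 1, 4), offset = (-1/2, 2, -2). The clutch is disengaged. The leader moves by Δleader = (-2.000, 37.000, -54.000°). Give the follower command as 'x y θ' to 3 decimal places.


clutch disengaged → follower holds; cmd = (0, 0, 0)

0.000 0.000 0.000


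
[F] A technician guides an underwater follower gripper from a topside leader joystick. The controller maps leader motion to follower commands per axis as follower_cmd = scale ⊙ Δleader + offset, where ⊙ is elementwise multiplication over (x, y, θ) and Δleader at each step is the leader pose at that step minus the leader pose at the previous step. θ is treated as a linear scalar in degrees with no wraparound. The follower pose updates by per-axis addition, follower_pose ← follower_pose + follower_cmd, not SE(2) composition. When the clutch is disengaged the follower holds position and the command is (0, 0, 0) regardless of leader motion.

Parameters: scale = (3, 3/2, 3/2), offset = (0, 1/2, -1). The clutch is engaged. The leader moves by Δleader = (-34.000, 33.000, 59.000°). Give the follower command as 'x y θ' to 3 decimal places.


axis x: 3·-34.000 + 0 = -102.000
axis y: 3/2·33.000 + 1/2 = 50.000
axis θ: 3/2·59.000 + -1 = 87.500

-102.000 50.000 87.500


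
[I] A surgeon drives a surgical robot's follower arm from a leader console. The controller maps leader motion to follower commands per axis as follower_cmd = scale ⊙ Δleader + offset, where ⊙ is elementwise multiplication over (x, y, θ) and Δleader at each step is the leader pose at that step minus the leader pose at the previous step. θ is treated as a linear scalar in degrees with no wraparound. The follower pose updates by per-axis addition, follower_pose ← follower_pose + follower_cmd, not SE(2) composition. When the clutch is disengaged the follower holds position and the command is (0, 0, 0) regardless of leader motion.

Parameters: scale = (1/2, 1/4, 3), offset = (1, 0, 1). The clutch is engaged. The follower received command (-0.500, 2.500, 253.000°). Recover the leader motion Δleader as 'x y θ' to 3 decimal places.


axis x: (-0.500 − 1) / (1/2) = -3.000
axis y: (2.500 − 0) / (1/4) = 10.000
axis θ: (253.000 − 1) / (3) = 84.000

-3.000 10.000 84.000


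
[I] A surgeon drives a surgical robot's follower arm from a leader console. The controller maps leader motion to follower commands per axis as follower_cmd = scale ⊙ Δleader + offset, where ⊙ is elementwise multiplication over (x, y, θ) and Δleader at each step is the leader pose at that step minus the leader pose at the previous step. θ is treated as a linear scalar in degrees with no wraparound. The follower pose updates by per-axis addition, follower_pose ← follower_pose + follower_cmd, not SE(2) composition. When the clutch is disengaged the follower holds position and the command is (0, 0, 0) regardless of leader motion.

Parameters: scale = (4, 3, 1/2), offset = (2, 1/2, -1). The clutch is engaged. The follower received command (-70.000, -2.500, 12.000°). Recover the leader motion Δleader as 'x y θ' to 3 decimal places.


axis x: (-70.000 − 2) / (4) = -18.000
axis y: (-2.500 − 1/2) / (3) = -1.000
axis θ: (12.000 − -1) / (1/2) = 26.000

-18.000 -1.000 26.000


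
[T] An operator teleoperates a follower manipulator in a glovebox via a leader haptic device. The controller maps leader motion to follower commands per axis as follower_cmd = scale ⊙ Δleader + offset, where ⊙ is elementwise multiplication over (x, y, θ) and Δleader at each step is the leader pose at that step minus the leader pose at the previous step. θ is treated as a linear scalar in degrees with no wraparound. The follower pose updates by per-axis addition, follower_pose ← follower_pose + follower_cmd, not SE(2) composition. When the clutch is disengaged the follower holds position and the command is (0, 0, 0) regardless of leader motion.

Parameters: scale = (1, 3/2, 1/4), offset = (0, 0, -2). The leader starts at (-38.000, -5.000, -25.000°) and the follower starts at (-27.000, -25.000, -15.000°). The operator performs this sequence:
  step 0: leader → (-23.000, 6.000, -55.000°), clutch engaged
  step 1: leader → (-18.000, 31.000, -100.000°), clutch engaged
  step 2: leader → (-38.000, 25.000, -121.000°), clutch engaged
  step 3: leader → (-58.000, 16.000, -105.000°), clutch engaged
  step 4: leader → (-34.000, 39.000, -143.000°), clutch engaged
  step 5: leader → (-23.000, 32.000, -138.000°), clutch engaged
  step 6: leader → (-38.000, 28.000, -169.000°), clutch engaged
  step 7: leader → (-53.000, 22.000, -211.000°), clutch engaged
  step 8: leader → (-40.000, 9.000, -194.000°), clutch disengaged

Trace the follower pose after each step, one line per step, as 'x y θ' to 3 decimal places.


step 0: Δleader=(15.000, 11.000, -30.000°), engaged; cmd=(15.000, 16.500, -9.500°) → follower=(-12.000, -8.500, -24.500°)
step 1: Δleader=(5.000, 25.000, -45.000°), engaged; cmd=(5.000, 37.500, -13.250°) → follower=(-7.000, 29.000, -37.750°)
step 2: Δleader=(-20.000, -6.000, -21.000°), engaged; cmd=(-20.000, -9.000, -7.250°) → follower=(-27.000, 20.000, -45.000°)
step 3: Δleader=(-20.000, -9.000, 16.000°), engaged; cmd=(-20.000, -13.500, 2.000°) → follower=(-47.000, 6.500, -43.000°)
step 4: Δleader=(24.000, 23.000, -38.000°), engaged; cmd=(24.000, 34.500, -11.500°) → follower=(-23.000, 41.000, -54.500°)
step 5: Δleader=(11.000, -7.000, 5.000°), engaged; cmd=(11.000, -10.500, -0.750°) → follower=(-12.000, 30.500, -55.250°)
step 6: Δleader=(-15.000, -4.000, -31.000°), engaged; cmd=(-15.000, -6.000, -9.750°) → follower=(-27.000, 24.500, -65.000°)
step 7: Δleader=(-15.000, -6.000, -42.000°), engaged; cmd=(-15.000, -9.000, -12.500°) → follower=(-42.000, 15.500, -77.500°)
step 8: Δleader=(13.000, -13.000, 17.000°), disengaged; cmd=(0,0,0) → follower holds at (-42.000, 15.500, -77.500°)

-12.000 -8.500 -24.500
-7.000 29.000 -37.750
-27.000 20.000 -45.000
-47.000 6.500 -43.000
-23.000 41.000 -54.500
-12.000 30.500 -55.250
-27.000 24.500 -65.000
-42.000 15.500 -77.500
-42.000 15.500 -77.500


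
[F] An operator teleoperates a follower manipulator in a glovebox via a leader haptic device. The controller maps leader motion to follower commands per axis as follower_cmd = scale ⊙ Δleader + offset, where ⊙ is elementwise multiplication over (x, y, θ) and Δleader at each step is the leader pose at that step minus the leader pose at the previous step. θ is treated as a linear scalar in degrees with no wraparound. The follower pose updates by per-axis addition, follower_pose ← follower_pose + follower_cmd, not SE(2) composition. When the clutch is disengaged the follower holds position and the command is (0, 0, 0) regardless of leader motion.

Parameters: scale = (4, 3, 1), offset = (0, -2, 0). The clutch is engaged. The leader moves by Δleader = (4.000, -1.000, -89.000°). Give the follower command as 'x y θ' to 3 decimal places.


axis x: 4·4.000 + 0 = 16.000
axis y: 3·-1.000 + -2 = -5.000
axis θ: 1·-89.000 + 0 = -89.000

16.000 -5.000 -89.000


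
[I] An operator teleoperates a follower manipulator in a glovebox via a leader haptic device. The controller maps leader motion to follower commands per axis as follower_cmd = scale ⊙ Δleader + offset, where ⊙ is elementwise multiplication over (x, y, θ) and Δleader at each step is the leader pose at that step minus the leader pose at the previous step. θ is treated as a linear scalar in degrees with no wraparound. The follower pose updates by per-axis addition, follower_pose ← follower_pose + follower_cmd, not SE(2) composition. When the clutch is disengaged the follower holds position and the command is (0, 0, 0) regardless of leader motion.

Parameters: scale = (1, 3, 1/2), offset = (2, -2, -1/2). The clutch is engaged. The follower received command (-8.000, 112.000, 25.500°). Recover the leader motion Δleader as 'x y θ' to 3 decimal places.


axis x: (-8.000 − 2) / (1) = -10.000
axis y: (112.000 − -2) / (3) = 38.000
axis θ: (25.500 − -1/2) / (1/2) = 52.000

-10.000 38.000 52.000


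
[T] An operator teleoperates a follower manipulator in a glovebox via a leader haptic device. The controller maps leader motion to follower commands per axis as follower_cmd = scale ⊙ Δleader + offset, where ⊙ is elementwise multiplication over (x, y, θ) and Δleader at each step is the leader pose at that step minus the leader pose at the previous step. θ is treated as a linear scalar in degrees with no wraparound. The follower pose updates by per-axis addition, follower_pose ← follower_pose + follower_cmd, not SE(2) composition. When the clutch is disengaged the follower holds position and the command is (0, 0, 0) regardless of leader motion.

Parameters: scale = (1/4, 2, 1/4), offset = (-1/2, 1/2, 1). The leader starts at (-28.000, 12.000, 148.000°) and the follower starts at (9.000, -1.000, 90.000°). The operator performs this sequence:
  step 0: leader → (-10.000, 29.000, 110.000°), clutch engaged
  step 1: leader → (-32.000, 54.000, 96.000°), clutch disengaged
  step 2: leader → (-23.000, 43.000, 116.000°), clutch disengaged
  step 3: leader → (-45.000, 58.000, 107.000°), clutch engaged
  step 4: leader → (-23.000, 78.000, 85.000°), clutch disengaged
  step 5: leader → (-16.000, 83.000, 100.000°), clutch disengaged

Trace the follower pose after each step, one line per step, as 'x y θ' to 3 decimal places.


13.000 33.500 81.500
13.000 33.500 81.500
13.000 33.500 81.500
7.000 64.000 80.250
7.000 64.000 80.250
7.000 64.000 80.250

step 0: Δleader=(18.000, 17.000, -38.000°), engaged; cmd=(4.000, 34.500, -8.500°) → follower=(13.000, 33.500, 81.500°)
step 1: Δleader=(-22.000, 25.000, -14.000°), disengaged; cmd=(0,0,0) → follower holds at (13.000, 33.500, 81.500°)
step 2: Δleader=(9.000, -11.000, 20.000°), disengaged; cmd=(0,0,0) → follower holds at (13.000, 33.500, 81.500°)
step 3: Δleader=(-22.000, 15.000, -9.000°), engaged; cmd=(-6.000, 30.500, -1.250°) → follower=(7.000, 64.000, 80.250°)
step 4: Δleader=(22.000, 20.000, -22.000°), disengaged; cmd=(0,0,0) → follower holds at (7.000, 64.000, 80.250°)
step 5: Δleader=(7.000, 5.000, 15.000°), disengaged; cmd=(0,0,0) → follower holds at (7.000, 64.000, 80.250°)


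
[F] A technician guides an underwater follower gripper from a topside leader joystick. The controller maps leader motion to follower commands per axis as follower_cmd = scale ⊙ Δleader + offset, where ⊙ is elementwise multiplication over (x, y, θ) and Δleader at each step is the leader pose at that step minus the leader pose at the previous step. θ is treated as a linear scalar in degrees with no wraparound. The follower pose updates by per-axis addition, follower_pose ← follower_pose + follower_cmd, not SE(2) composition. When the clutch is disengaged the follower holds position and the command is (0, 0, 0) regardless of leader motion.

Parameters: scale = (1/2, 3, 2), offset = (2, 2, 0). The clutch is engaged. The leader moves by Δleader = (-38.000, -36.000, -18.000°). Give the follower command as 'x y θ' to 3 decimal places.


-17.000 -106.000 -36.000

axis x: 1/2·-38.000 + 2 = -17.000
axis y: 3·-36.000 + 2 = -106.000
axis θ: 2·-18.000 + 0 = -36.000


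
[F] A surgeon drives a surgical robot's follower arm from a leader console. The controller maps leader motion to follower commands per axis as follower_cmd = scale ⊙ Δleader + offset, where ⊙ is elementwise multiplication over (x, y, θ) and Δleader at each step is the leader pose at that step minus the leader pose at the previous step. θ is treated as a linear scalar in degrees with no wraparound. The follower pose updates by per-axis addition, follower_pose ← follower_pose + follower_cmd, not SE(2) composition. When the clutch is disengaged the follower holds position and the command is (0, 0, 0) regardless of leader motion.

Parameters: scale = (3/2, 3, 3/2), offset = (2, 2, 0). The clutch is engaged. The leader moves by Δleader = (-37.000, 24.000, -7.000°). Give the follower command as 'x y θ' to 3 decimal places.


axis x: 3/2·-37.000 + 2 = -53.500
axis y: 3·24.000 + 2 = 74.000
axis θ: 3/2·-7.000 + 0 = -10.500

-53.500 74.000 -10.500


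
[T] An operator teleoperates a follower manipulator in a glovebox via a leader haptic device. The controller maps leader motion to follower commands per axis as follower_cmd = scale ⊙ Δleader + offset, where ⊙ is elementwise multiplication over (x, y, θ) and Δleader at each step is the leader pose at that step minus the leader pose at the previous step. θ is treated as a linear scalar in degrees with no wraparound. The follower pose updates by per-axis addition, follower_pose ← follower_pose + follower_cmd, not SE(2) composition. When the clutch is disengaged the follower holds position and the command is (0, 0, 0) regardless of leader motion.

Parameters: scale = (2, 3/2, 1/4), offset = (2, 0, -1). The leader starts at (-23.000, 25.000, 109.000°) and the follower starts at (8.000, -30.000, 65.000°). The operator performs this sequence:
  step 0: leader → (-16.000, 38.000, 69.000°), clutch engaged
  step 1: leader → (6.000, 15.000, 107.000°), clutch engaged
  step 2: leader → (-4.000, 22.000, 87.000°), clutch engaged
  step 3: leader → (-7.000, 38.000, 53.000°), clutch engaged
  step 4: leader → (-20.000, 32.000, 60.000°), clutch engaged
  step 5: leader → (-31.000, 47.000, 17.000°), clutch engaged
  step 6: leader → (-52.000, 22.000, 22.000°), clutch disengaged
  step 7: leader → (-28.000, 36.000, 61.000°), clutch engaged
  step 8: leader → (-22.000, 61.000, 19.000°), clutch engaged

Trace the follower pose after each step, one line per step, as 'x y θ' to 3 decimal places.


24.000 -10.500 54.000
70.000 -45.000 62.500
52.000 -34.500 56.500
48.000 -10.500 47.000
24.000 -19.500 47.750
4.000 3.000 36.000
4.000 3.000 36.000
54.000 24.000 44.750
68.000 61.500 33.250

step 0: Δleader=(7.000, 13.000, -40.000°), engaged; cmd=(16.000, 19.500, -11.000°) → follower=(24.000, -10.500, 54.000°)
step 1: Δleader=(22.000, -23.000, 38.000°), engaged; cmd=(46.000, -34.500, 8.500°) → follower=(70.000, -45.000, 62.500°)
step 2: Δleader=(-10.000, 7.000, -20.000°), engaged; cmd=(-18.000, 10.500, -6.000°) → follower=(52.000, -34.500, 56.500°)
step 3: Δleader=(-3.000, 16.000, -34.000°), engaged; cmd=(-4.000, 24.000, -9.500°) → follower=(48.000, -10.500, 47.000°)
step 4: Δleader=(-13.000, -6.000, 7.000°), engaged; cmd=(-24.000, -9.000, 0.750°) → follower=(24.000, -19.500, 47.750°)
step 5: Δleader=(-11.000, 15.000, -43.000°), engaged; cmd=(-20.000, 22.500, -11.750°) → follower=(4.000, 3.000, 36.000°)
step 6: Δleader=(-21.000, -25.000, 5.000°), disengaged; cmd=(0,0,0) → follower holds at (4.000, 3.000, 36.000°)
step 7: Δleader=(24.000, 14.000, 39.000°), engaged; cmd=(50.000, 21.000, 8.750°) → follower=(54.000, 24.000, 44.750°)
step 8: Δleader=(6.000, 25.000, -42.000°), engaged; cmd=(14.000, 37.500, -11.500°) → follower=(68.000, 61.500, 33.250°)


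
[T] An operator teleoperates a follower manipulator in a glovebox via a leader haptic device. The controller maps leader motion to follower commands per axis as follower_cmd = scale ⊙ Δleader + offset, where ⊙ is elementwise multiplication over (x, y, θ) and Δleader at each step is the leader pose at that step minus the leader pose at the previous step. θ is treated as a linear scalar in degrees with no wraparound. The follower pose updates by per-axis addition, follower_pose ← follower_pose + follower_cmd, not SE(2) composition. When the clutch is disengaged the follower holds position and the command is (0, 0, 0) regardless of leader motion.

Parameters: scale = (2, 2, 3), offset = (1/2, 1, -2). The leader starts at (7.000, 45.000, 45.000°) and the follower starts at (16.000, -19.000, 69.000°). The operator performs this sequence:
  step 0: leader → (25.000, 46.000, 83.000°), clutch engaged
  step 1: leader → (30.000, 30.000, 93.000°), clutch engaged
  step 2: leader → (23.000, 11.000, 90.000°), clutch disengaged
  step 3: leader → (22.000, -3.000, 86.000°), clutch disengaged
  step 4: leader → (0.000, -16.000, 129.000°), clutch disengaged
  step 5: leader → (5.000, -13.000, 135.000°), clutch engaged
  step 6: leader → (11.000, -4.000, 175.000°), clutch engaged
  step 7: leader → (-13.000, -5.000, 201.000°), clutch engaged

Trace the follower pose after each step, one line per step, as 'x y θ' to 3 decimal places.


52.500 -16.000 181.000
63.000 -47.000 209.000
63.000 -47.000 209.000
63.000 -47.000 209.000
63.000 -47.000 209.000
73.500 -40.000 225.000
86.000 -21.000 343.000
38.500 -22.000 419.000

step 0: Δleader=(18.000, 1.000, 38.000°), engaged; cmd=(36.500, 3.000, 112.000°) → follower=(52.500, -16.000, 181.000°)
step 1: Δleader=(5.000, -16.000, 10.000°), engaged; cmd=(10.500, -31.000, 28.000°) → follower=(63.000, -47.000, 209.000°)
step 2: Δleader=(-7.000, -19.000, -3.000°), disengaged; cmd=(0,0,0) → follower holds at (63.000, -47.000, 209.000°)
step 3: Δleader=(-1.000, -14.000, -4.000°), disengaged; cmd=(0,0,0) → follower holds at (63.000, -47.000, 209.000°)
step 4: Δleader=(-22.000, -13.000, 43.000°), disengaged; cmd=(0,0,0) → follower holds at (63.000, -47.000, 209.000°)
step 5: Δleader=(5.000, 3.000, 6.000°), engaged; cmd=(10.500, 7.000, 16.000°) → follower=(73.500, -40.000, 225.000°)
step 6: Δleader=(6.000, 9.000, 40.000°), engaged; cmd=(12.500, 19.000, 118.000°) → follower=(86.000, -21.000, 343.000°)
step 7: Δleader=(-24.000, -1.000, 26.000°), engaged; cmd=(-47.500, -1.000, 76.000°) → follower=(38.500, -22.000, 419.000°)


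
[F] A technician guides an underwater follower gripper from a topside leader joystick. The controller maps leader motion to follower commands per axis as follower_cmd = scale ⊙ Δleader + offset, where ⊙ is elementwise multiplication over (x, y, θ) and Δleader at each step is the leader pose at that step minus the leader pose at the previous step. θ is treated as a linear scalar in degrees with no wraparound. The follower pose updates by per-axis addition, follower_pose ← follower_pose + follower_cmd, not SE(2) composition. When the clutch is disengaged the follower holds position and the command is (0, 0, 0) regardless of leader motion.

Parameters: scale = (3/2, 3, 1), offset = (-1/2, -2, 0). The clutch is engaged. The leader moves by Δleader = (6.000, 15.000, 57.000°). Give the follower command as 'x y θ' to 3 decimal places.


8.500 43.000 57.000

axis x: 3/2·6.000 + -1/2 = 8.500
axis y: 3·15.000 + -2 = 43.000
axis θ: 1·57.000 + 0 = 57.000


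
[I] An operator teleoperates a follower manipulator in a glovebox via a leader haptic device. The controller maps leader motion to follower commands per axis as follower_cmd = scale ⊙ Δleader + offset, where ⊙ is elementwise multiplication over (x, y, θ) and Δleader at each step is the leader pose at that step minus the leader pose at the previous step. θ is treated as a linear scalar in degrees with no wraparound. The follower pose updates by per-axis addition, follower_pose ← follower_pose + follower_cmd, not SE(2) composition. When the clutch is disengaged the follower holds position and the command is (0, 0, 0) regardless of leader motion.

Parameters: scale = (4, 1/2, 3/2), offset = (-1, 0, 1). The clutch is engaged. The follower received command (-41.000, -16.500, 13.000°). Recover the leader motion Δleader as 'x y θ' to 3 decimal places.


axis x: (-41.000 − -1) / (4) = -10.000
axis y: (-16.500 − 0) / (1/2) = -33.000
axis θ: (13.000 − 1) / (3/2) = 8.000

-10.000 -33.000 8.000


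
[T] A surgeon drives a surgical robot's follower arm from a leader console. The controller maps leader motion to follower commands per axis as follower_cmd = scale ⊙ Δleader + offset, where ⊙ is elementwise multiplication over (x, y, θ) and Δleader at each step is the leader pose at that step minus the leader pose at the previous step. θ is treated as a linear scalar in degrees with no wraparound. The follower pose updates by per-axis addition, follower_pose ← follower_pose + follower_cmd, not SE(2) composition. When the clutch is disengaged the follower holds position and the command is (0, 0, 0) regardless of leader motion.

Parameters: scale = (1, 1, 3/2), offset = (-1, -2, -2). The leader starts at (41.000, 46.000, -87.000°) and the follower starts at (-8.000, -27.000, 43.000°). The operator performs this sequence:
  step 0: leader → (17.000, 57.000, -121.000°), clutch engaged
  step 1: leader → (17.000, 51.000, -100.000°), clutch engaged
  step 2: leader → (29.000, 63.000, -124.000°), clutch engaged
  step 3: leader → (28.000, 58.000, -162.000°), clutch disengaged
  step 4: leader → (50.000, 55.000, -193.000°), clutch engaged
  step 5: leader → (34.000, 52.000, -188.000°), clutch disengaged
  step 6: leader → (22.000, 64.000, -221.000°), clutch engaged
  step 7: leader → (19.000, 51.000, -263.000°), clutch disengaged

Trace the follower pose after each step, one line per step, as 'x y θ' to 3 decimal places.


-33.000 -18.000 -10.000
-34.000 -26.000 19.500
-23.000 -16.000 -18.500
-23.000 -16.000 -18.500
-2.000 -21.000 -67.000
-2.000 -21.000 -67.000
-15.000 -11.000 -118.500
-15.000 -11.000 -118.500

step 0: Δleader=(-24.000, 11.000, -34.000°), engaged; cmd=(-25.000, 9.000, -53.000°) → follower=(-33.000, -18.000, -10.000°)
step 1: Δleader=(0.000, -6.000, 21.000°), engaged; cmd=(-1.000, -8.000, 29.500°) → follower=(-34.000, -26.000, 19.500°)
step 2: Δleader=(12.000, 12.000, -24.000°), engaged; cmd=(11.000, 10.000, -38.000°) → follower=(-23.000, -16.000, -18.500°)
step 3: Δleader=(-1.000, -5.000, -38.000°), disengaged; cmd=(0,0,0) → follower holds at (-23.000, -16.000, -18.500°)
step 4: Δleader=(22.000, -3.000, -31.000°), engaged; cmd=(21.000, -5.000, -48.500°) → follower=(-2.000, -21.000, -67.000°)
step 5: Δleader=(-16.000, -3.000, 5.000°), disengaged; cmd=(0,0,0) → follower holds at (-2.000, -21.000, -67.000°)
step 6: Δleader=(-12.000, 12.000, -33.000°), engaged; cmd=(-13.000, 10.000, -51.500°) → follower=(-15.000, -11.000, -118.500°)
step 7: Δleader=(-3.000, -13.000, -42.000°), disengaged; cmd=(0,0,0) → follower holds at (-15.000, -11.000, -118.500°)


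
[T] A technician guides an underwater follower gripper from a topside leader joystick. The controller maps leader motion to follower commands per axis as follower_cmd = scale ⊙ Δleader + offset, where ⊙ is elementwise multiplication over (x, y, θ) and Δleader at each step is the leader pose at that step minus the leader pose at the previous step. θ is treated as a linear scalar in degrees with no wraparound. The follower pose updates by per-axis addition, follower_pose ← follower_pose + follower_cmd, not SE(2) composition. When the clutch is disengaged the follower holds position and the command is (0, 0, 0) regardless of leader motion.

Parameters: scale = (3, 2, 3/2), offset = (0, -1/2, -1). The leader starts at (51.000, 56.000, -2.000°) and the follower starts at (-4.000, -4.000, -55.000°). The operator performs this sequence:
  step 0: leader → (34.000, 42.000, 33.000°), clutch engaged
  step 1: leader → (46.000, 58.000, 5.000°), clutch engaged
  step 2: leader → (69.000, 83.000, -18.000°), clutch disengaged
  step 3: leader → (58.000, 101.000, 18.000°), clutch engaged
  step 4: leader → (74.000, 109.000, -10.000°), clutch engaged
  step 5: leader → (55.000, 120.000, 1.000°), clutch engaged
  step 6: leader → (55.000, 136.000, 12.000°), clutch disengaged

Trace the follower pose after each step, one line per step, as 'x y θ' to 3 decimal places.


step 0: Δleader=(-17.000, -14.000, 35.000°), engaged; cmd=(-51.000, -28.500, 51.500°) → follower=(-55.000, -32.500, -3.500°)
step 1: Δleader=(12.000, 16.000, -28.000°), engaged; cmd=(36.000, 31.500, -43.000°) → follower=(-19.000, -1.000, -46.500°)
step 2: Δleader=(23.000, 25.000, -23.000°), disengaged; cmd=(0,0,0) → follower holds at (-19.000, -1.000, -46.500°)
step 3: Δleader=(-11.000, 18.000, 36.000°), engaged; cmd=(-33.000, 35.500, 53.000°) → follower=(-52.000, 34.500, 6.500°)
step 4: Δleader=(16.000, 8.000, -28.000°), engaged; cmd=(48.000, 15.500, -43.000°) → follower=(-4.000, 50.000, -36.500°)
step 5: Δleader=(-19.000, 11.000, 11.000°), engaged; cmd=(-57.000, 21.500, 15.500°) → follower=(-61.000, 71.500, -21.000°)
step 6: Δleader=(0.000, 16.000, 11.000°), disengaged; cmd=(0,0,0) → follower holds at (-61.000, 71.500, -21.000°)

-55.000 -32.500 -3.500
-19.000 -1.000 -46.500
-19.000 -1.000 -46.500
-52.000 34.500 6.500
-4.000 50.000 -36.500
-61.000 71.500 -21.000
-61.000 71.500 -21.000


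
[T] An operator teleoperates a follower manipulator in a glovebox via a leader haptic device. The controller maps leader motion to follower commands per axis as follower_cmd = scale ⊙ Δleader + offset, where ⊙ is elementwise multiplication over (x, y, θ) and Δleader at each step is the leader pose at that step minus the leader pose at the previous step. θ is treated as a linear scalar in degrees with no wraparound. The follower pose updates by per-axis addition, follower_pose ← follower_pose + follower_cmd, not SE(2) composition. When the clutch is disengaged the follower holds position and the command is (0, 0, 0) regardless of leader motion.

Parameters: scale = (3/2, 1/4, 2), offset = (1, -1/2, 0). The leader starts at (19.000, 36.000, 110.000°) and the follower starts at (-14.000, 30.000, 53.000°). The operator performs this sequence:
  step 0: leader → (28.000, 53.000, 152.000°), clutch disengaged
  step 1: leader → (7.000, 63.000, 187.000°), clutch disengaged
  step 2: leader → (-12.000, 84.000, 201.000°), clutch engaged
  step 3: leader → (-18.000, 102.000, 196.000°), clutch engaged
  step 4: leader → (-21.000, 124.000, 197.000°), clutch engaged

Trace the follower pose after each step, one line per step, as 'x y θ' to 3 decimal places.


-14.000 30.000 53.000
-14.000 30.000 53.000
-41.500 34.750 81.000
-49.500 38.750 71.000
-53.000 43.750 73.000

step 0: Δleader=(9.000, 17.000, 42.000°), disengaged; cmd=(0,0,0) → follower holds at (-14.000, 30.000, 53.000°)
step 1: Δleader=(-21.000, 10.000, 35.000°), disengaged; cmd=(0,0,0) → follower holds at (-14.000, 30.000, 53.000°)
step 2: Δleader=(-19.000, 21.000, 14.000°), engaged; cmd=(-27.500, 4.750, 28.000°) → follower=(-41.500, 34.750, 81.000°)
step 3: Δleader=(-6.000, 18.000, -5.000°), engaged; cmd=(-8.000, 4.000, -10.000°) → follower=(-49.500, 38.750, 71.000°)
step 4: Δleader=(-3.000, 22.000, 1.000°), engaged; cmd=(-3.500, 5.000, 2.000°) → follower=(-53.000, 43.750, 73.000°)


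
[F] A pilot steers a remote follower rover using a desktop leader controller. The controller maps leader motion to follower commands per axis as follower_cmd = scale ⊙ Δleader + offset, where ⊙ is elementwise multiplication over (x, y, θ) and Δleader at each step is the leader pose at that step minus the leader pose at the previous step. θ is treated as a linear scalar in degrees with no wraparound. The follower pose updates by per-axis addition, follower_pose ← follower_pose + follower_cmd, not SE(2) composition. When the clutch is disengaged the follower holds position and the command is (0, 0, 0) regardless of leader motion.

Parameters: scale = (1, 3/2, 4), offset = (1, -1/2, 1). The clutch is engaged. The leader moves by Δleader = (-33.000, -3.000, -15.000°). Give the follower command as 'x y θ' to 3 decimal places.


-32.000 -5.000 -59.000

axis x: 1·-33.000 + 1 = -32.000
axis y: 3/2·-3.000 + -1/2 = -5.000
axis θ: 4·-15.000 + 1 = -59.000


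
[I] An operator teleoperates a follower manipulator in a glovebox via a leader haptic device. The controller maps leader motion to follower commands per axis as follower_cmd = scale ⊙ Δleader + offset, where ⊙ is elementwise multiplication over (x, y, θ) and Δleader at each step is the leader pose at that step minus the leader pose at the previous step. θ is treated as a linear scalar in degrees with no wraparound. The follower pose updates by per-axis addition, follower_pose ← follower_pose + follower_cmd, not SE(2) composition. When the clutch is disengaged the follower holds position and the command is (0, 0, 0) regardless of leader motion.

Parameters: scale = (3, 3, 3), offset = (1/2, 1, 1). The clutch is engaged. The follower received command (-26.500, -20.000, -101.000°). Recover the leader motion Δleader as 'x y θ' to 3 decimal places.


axis x: (-26.500 − 1/2) / (3) = -9.000
axis y: (-20.000 − 1) / (3) = -7.000
axis θ: (-101.000 − 1) / (3) = -34.000

-9.000 -7.000 -34.000


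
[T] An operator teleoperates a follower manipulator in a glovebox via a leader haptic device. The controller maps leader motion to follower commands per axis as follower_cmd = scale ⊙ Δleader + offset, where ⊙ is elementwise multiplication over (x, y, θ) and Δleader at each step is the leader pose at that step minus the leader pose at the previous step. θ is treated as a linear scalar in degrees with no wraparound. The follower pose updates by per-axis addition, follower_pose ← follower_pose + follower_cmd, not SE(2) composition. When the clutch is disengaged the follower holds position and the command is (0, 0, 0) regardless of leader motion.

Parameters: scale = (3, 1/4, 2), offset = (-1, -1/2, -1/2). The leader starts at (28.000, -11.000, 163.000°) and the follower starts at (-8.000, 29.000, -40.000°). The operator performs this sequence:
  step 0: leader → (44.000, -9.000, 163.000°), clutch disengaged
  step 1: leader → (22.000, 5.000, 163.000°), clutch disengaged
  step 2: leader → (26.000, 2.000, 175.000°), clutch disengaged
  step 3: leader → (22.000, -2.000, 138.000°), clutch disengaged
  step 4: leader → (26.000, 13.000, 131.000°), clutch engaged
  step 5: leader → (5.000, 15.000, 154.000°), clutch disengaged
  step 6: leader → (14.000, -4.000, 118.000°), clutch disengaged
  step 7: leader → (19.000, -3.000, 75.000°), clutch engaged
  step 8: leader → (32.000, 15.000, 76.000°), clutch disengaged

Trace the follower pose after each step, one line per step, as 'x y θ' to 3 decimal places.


step 0: Δleader=(16.000, 2.000, 0.000°), disengaged; cmd=(0,0,0) → follower holds at (-8.000, 29.000, -40.000°)
step 1: Δleader=(-22.000, 14.000, 0.000°), disengaged; cmd=(0,0,0) → follower holds at (-8.000, 29.000, -40.000°)
step 2: Δleader=(4.000, -3.000, 12.000°), disengaged; cmd=(0,0,0) → follower holds at (-8.000, 29.000, -40.000°)
step 3: Δleader=(-4.000, -4.000, -37.000°), disengaged; cmd=(0,0,0) → follower holds at (-8.000, 29.000, -40.000°)
step 4: Δleader=(4.000, 15.000, -7.000°), engaged; cmd=(11.000, 3.250, -14.500°) → follower=(3.000, 32.250, -54.500°)
step 5: Δleader=(-21.000, 2.000, 23.000°), disengaged; cmd=(0,0,0) → follower holds at (3.000, 32.250, -54.500°)
step 6: Δleader=(9.000, -19.000, -36.000°), disengaged; cmd=(0,0,0) → follower holds at (3.000, 32.250, -54.500°)
step 7: Δleader=(5.000, 1.000, -43.000°), engaged; cmd=(14.000, -0.250, -86.500°) → follower=(17.000, 32.000, -141.000°)
step 8: Δleader=(13.000, 18.000, 1.000°), disengaged; cmd=(0,0,0) → follower holds at (17.000, 32.000, -141.000°)

-8.000 29.000 -40.000
-8.000 29.000 -40.000
-8.000 29.000 -40.000
-8.000 29.000 -40.000
3.000 32.250 -54.500
3.000 32.250 -54.500
3.000 32.250 -54.500
17.000 32.000 -141.000
17.000 32.000 -141.000


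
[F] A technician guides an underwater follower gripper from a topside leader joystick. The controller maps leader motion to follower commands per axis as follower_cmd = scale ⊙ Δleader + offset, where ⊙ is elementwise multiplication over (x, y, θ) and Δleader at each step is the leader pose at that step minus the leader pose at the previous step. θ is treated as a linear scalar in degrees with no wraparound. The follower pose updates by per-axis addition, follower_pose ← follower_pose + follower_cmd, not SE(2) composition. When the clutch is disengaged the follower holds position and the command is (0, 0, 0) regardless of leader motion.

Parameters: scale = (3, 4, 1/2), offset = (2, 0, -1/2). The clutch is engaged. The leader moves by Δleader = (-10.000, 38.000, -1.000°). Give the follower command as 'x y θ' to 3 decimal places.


-28.000 152.000 -1.000

axis x: 3·-10.000 + 2 = -28.000
axis y: 4·38.000 + 0 = 152.000
axis θ: 1/2·-1.000 + -1/2 = -1.000


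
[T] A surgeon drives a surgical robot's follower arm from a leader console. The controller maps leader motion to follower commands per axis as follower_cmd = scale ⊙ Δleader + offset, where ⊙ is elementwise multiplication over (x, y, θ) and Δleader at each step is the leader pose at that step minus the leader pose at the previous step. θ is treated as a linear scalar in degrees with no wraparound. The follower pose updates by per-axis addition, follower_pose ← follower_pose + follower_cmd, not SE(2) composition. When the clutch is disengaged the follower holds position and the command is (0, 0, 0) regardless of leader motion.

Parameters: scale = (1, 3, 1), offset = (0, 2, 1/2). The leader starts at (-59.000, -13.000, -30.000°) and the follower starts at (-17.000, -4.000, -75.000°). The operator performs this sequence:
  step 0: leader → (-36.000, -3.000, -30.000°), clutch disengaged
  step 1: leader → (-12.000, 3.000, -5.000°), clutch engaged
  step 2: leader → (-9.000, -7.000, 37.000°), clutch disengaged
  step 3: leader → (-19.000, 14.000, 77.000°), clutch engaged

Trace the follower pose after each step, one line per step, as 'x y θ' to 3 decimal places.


-17.000 -4.000 -75.000
7.000 16.000 -49.500
7.000 16.000 -49.500
-3.000 81.000 -9.000

step 0: Δleader=(23.000, 10.000, 0.000°), disengaged; cmd=(0,0,0) → follower holds at (-17.000, -4.000, -75.000°)
step 1: Δleader=(24.000, 6.000, 25.000°), engaged; cmd=(24.000, 20.000, 25.500°) → follower=(7.000, 16.000, -49.500°)
step 2: Δleader=(3.000, -10.000, 42.000°), disengaged; cmd=(0,0,0) → follower holds at (7.000, 16.000, -49.500°)
step 3: Δleader=(-10.000, 21.000, 40.000°), engaged; cmd=(-10.000, 65.000, 40.500°) → follower=(-3.000, 81.000, -9.000°)


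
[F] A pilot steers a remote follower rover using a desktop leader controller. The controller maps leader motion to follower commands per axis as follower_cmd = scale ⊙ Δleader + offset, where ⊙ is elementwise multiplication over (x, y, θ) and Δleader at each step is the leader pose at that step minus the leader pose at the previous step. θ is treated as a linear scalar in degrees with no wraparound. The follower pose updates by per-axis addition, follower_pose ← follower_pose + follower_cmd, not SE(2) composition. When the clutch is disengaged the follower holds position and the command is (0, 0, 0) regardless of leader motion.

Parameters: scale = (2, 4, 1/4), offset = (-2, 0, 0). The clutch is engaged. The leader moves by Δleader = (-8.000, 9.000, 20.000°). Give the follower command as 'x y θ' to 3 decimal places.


-18.000 36.000 5.000

axis x: 2·-8.000 + -2 = -18.000
axis y: 4·9.000 + 0 = 36.000
axis θ: 1/4·20.000 + 0 = 5.000
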